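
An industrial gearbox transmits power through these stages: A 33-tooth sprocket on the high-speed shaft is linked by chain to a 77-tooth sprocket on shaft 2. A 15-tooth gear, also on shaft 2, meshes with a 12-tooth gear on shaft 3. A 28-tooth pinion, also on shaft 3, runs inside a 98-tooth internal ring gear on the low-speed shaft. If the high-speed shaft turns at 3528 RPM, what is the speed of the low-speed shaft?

540 RPM

Chain: ratio = 77/33 = 2.3333, so shaft 2 turns at 3528 / 2.3333 = 1512 RPM.
Gear mesh: ratio = 12/15 = 0.8, so shaft 3 turns at 1512 / 0.8 = 1890 RPM.
Internal gear: ratio = 98/28 = 3.5, so the low-speed shaft turns at 1890 / 3.5 = 540 RPM.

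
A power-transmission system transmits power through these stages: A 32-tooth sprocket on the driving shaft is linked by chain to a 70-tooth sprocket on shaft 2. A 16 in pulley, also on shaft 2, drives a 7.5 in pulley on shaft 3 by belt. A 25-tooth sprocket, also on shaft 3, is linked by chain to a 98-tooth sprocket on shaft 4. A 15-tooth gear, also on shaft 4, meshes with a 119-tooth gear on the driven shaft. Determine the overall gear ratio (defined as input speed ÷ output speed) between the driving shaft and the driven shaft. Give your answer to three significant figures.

31.9

Each stage contributes driven/driver: chain 70/32 = 2.1875, belt 7.5/16 = 0.46875, chain 98/25 = 3.92, gear mesh 119/15 = 7.9333.
Overall: 2.1875 × 0.46875 × 3.92 × 7.9333 = 31.888.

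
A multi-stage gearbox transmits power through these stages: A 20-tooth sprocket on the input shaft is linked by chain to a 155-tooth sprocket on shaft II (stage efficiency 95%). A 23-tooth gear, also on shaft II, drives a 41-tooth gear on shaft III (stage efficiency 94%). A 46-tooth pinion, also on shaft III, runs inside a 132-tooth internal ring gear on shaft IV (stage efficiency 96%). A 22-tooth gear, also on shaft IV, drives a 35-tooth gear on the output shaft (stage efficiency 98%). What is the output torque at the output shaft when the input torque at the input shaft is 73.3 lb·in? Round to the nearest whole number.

chain 155/20 = 7.75 → τ = 73.3·7.75·0.95 = 539.67 lb·in
gear mesh 41/23 = 1.7826 → τ = 539.67·1.7826·0.94 = 904.3 lb·in
internal gear 132/46 = 2.8696 → τ = 904.3·2.8696·0.96 = 2491.2 lb·in
gear mesh 35/22 = 1.5909 → τ = 2491.2·1.5909·0.98 = 3883.9 lb·in

3884 lb·in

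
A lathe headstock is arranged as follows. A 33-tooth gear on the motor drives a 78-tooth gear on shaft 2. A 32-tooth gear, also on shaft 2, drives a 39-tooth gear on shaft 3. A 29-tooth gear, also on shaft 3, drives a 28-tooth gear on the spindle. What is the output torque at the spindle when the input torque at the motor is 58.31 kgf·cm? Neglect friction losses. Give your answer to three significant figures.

162 kgf·cm

gear mesh 78/33 = 2.3636 → τ = 58.31·2.3636 = 137.82 kgf·cm
gear mesh 39/32 = 1.2188 → τ = 137.82·1.2188 = 167.97 kgf·cm
gear mesh 28/29 = 0.96552 → τ = 167.97·0.96552 = 162.18 kgf·cm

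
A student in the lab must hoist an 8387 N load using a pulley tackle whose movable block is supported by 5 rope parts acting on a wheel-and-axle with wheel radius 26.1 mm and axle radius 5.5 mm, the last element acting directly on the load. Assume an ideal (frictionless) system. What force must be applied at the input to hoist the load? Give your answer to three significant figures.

Block-and-tackle MA = number of supporting rope parts = 5.
Wheel-and-axle MA = R/r = 26.1/5.5 = 4.7455.
Combined ideal MA = 5 × 4.7455 = 23.727.
Effort = load / MA = 8387 / 23.727 = 353.48 N.

353 N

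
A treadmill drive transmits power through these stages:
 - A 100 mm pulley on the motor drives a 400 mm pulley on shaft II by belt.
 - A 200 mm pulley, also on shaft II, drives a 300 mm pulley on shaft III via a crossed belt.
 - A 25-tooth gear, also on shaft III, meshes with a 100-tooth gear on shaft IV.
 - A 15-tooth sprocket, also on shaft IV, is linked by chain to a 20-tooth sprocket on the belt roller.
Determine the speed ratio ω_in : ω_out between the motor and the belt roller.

32

Each stage contributes driven/driver: belt 400/100 = 4, belt 300/200 = 1.5, gear mesh 100/25 = 4, chain 20/15 = 1.3333.
Overall: 4 × 1.5 × 4 × 1.3333 = 32.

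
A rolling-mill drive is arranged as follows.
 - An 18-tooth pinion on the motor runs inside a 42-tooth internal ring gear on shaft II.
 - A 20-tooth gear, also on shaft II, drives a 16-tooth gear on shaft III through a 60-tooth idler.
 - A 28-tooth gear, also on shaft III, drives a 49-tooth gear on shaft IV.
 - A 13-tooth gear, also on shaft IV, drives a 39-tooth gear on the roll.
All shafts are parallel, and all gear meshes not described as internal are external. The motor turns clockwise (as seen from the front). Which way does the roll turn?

the motor → shaft II: internal mesh, same direction → CW.
shaft II → shaft III: driver → idler → driven is 2 external meshes, 2 reversals → CW.
shaft III → shaft IV: external mesh, 1 reversal → CCW.
shaft IV → the roll: external mesh, 1 reversal → CW.
4 reversals in total — an even number — so the roll turns the same way as the motor.

clockwise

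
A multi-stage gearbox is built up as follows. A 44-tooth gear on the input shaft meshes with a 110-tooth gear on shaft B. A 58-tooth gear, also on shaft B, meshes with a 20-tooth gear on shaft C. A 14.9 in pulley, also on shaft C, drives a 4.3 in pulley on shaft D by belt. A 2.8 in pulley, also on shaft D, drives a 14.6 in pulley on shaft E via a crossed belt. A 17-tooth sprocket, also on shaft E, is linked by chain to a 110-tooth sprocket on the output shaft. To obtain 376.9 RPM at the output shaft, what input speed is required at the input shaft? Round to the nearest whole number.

Overall ratio R = 2.5 × 0.34483 × 0.28859 × 5.2143 × 6.4706 = 8.3939.
Required input speed = output speed × R = 376.9 × 8.3939 = 3163.7 RPM.

3164 RPM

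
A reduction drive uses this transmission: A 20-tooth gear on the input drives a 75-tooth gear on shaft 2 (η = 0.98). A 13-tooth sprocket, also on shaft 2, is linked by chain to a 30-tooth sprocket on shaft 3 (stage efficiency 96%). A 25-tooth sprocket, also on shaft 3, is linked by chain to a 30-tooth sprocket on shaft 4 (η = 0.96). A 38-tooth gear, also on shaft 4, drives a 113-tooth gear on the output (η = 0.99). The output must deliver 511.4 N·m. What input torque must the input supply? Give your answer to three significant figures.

Overall ratio R = 3.75 × 2.3077 × 1.2 × 2.9737 = 30.881; overall efficiency η = 0.98 × 0.96 × 0.96 × 0.99 = 0.8941.
Input torque = output torque / (R × η) = 511.4 / (30.881 × 0.8941) = 18.521 N·m.

18.5 N·m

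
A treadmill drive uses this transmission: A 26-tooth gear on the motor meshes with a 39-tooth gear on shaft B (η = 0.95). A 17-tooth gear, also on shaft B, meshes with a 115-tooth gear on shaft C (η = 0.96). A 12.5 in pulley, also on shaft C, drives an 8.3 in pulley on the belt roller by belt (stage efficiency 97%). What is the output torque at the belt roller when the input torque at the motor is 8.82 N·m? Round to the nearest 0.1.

After the gear mesh (39/26): 8.82 × 1.5 × 0.95 = 12.569 N·m
After the gear mesh (115/17): 12.569 × 6.7647 × 0.96 = 81.621 N·m
After the belt (8.3/12.5): 81.621 × 0.664 × 0.97 = 52.571 N·m

52.6 N·m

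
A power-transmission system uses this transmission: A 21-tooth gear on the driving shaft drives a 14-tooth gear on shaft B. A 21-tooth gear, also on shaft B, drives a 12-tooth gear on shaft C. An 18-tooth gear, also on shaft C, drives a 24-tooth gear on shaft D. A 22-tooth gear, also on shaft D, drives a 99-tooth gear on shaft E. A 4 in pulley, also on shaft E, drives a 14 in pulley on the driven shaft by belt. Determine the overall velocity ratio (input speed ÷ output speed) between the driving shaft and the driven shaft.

8

Each stage contributes driven/driver: gear mesh 14/21 = 0.66667, gear mesh 12/21 = 0.57143, gear mesh 24/18 = 1.3333, gear mesh 99/22 = 4.5, belt 14/4 = 3.5.
Overall: 0.66667 × 0.57143 × 1.3333 × 4.5 × 3.5 = 8.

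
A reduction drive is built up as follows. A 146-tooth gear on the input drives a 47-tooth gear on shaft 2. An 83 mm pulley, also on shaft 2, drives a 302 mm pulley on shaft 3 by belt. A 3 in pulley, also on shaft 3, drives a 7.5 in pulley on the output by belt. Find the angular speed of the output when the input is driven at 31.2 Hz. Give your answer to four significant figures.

gear mesh 47/146 = 0.32192 → 31.2/0.32192 = 96.919 Hz
belt 302/83 = 3.6386 → 96.919/3.6386 = 26.637 Hz
belt 7.5/3 = 2.5 → 26.637/2.5 = 10.655 Hz

10.65 Hz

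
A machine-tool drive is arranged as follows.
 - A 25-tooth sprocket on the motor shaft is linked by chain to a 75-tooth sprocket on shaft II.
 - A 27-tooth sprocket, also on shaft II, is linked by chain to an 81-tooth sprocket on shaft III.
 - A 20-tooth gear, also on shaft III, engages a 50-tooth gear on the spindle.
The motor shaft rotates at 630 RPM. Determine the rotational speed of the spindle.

28 RPM

chain 75/25 = 3 → 630/3 = 210 RPM
chain 81/27 = 3 → 210/3 = 70 RPM
gear mesh 50/20 = 2.5 → 70/2.5 = 28 RPM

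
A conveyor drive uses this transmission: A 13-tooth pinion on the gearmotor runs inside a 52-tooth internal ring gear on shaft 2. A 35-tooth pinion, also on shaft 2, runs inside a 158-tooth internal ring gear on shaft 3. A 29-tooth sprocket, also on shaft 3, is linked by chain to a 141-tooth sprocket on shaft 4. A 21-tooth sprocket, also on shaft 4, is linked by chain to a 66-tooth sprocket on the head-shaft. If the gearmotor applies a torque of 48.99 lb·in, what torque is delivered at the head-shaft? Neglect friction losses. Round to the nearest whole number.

internal gear 52/13 = 4 → τ = 48.99·4 = 195.96 lb·in
internal gear 158/35 = 4.5143 → τ = 195.96·4.5143 = 884.62 lb·in
chain 141/29 = 4.8621 → τ = 884.62·4.8621 = 4301.1 lb·in
chain 66/21 = 3.1429 → τ = 4301.1·3.1429 = 13518 lb·in

13518 lb·in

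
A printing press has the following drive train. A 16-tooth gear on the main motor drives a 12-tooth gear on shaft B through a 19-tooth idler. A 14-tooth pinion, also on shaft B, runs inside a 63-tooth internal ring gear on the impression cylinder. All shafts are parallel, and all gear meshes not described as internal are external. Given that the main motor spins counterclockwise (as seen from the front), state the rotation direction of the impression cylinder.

counterclockwise

the main motor → shaft B: driver → idler → driven is 2 external meshes, 2 reversals → CCW.
shaft B → the impression cylinder: internal mesh, same direction → CCW.
2 reversals in total — an even number — so the impression cylinder turns the same way as the main motor.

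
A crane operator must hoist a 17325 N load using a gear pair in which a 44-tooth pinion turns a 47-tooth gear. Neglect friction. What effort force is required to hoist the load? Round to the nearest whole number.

16219 N

Gear pair MA = 47/44 = 1.0682.
Effort = load / MA = 17325 / 1.0682 = 16219 N.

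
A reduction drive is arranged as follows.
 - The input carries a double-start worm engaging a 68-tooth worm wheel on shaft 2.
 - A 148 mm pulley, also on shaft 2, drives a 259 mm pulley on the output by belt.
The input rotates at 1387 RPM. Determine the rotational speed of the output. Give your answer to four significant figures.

23.31 RPM

Worm: ratio = 68/2 = 34, so shaft 2 turns at 1387 / 34 = 40.794 RPM.
Belt: ratio = 259/148 = 1.75, so the output turns at 40.794 / 1.75 = 23.311 RPM.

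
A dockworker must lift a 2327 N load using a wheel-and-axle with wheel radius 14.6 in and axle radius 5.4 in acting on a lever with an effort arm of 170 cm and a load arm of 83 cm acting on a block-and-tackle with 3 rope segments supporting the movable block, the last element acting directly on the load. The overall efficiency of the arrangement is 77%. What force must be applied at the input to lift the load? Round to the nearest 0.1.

181.9 N

Wheel-and-axle MA = R/r = 14.6/5.4 = 2.7037.
Lever MA = effort arm / load arm = 170/83 = 2.0482.
Block-and-tackle MA = number of supporting rope parts = 3.
Combined ideal MA = 2.7037 × 2.0482 × 3 = 16.613.
Actual MA = 16.613 × 0.77 = 12.792.
Effort = load / actual MA = 2327 / 12.792 = 181.91 N.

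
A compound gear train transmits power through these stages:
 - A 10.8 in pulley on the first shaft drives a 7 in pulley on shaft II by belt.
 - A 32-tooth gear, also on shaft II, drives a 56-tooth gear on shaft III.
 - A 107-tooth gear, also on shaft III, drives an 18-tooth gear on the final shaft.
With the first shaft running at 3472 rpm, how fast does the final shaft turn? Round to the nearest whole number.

18196 rpm

belt 7/10.8 = 0.64815 → 3472/0.64815 = 5356.8 rpm
gear mesh 56/32 = 1.75 → 5356.8/1.75 = 3061 rpm
gear mesh 18/107 = 0.16822 → 3061/0.16822 = 18196 rpm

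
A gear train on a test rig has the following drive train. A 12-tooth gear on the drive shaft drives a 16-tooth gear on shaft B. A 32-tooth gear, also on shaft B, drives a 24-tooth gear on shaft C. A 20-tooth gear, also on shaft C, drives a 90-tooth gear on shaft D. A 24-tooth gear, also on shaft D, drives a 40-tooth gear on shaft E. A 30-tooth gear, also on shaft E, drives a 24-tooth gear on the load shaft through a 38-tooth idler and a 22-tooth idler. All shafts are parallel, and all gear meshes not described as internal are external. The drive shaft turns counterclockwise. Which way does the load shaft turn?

clockwise

the drive shaft → shaft B: external mesh, 1 reversal → CW.
shaft B → shaft C: external mesh, 1 reversal → CCW.
shaft C → shaft D: external mesh, 1 reversal → CW.
shaft D → shaft E: external mesh, 1 reversal → CCW.
shaft E → the load shaft: driver → idler → idler → driven is 3 external meshes, 3 reversals → CW.
7 reversals in total — an odd number — so the load shaft turns opposite to the drive shaft.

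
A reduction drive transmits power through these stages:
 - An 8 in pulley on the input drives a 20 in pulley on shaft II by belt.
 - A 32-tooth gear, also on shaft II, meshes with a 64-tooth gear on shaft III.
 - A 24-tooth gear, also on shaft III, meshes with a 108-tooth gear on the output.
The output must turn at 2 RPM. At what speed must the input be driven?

Overall ratio R = 2.5 × 2 × 4.5 = 22.5.
Required input speed = output speed × R = 2 × 22.5 = 45 RPM.

45 RPM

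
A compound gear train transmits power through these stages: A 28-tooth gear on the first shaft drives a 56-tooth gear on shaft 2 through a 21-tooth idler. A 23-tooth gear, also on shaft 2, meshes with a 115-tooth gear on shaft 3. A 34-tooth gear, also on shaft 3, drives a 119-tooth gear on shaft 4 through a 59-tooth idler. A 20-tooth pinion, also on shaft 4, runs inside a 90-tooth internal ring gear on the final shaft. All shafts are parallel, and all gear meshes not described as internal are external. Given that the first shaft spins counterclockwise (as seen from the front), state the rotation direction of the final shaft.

clockwise

the first shaft → shaft 2: driver → idler → driven is 2 external meshes, 2 reversals → CCW.
shaft 2 → shaft 3: external mesh, 1 reversal → CW.
shaft 3 → shaft 4: driver → idler → driven is 2 external meshes, 2 reversals → CW.
shaft 4 → the final shaft: internal mesh, same direction → CW.
5 reversals in total — an odd number — so the final shaft turns opposite to the first shaft.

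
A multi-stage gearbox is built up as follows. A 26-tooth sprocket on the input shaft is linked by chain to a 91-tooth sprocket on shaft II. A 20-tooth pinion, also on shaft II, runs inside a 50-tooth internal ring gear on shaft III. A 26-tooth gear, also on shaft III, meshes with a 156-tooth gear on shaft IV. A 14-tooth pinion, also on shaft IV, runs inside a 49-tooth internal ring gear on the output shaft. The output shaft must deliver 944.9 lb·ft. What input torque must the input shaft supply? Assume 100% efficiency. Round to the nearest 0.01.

Overall ratio R = 3.5 × 2.5 × 6 × 3.5 = 183.75.
Input torque = output torque / R = 944.9 / 183.75 = 5.1423 lb·ft.

5.14 lb·ft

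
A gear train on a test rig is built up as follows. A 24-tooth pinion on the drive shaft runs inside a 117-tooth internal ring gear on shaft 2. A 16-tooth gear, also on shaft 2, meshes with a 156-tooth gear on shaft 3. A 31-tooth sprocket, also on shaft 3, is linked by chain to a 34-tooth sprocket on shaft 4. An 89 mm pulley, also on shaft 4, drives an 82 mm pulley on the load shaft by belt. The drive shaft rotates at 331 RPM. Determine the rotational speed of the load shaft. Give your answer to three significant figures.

6.89 RPM

internal gear 117/24 = 4.875 → 331/4.875 = 67.897 RPM
gear mesh 156/16 = 9.75 → 67.897/9.75 = 6.9638 RPM
chain 34/31 = 1.0968 → 6.9638/1.0968 = 6.3494 RPM
belt 82/89 = 0.92135 → 6.3494/0.92135 = 6.8914 RPM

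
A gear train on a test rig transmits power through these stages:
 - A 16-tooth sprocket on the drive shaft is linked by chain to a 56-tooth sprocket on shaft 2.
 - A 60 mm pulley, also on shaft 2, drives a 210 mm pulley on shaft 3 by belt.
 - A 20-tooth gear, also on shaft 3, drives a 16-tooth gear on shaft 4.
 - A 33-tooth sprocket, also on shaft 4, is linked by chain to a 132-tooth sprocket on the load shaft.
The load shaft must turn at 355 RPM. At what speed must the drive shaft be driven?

13916 RPM

Overall ratio R = 3.5 × 3.5 × 0.8 × 4 = 39.2.
Required input speed = output speed × R = 355 × 39.2 = 13916 RPM.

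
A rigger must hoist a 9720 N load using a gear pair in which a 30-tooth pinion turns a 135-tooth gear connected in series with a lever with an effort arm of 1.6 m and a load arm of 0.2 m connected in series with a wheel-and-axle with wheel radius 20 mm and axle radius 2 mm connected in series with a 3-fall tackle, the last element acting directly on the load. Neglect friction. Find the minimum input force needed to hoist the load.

9 N

Gear pair MA = 135/30 = 4.5.
Lever MA = effort arm / load arm = 1.6/0.2 = 8.
Wheel-and-axle MA = R/r = 20/2 = 10.
Block-and-tackle MA = number of supporting rope parts = 3.
Combined ideal MA = 4.5 × 8 × 10 × 3 = 1080.
Effort = load / MA = 9720 / 1080 = 9 N.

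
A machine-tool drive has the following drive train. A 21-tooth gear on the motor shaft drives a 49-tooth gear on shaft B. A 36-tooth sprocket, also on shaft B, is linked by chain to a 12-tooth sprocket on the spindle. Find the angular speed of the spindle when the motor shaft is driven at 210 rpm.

270 rpm

Gear mesh: ratio = 49/21 = 2.3333, so shaft B turns at 210 / 2.3333 = 90 rpm.
Chain: ratio = 12/36 = 0.33333, so the spindle turns at 90 / 0.33333 = 270 rpm.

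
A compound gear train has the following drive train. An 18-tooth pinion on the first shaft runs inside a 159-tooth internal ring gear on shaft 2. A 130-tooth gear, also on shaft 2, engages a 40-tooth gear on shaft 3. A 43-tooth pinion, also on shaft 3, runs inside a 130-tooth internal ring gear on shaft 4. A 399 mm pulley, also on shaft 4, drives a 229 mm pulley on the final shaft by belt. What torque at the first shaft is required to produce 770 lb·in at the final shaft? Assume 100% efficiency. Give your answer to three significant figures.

Overall ratio R = 8.8333 × 0.30769 × 3.0233 × 0.57393 = 4.7161.
Input torque = output torque / R = 770 / 4.7161 = 163.27 lb·in.

163 lb·in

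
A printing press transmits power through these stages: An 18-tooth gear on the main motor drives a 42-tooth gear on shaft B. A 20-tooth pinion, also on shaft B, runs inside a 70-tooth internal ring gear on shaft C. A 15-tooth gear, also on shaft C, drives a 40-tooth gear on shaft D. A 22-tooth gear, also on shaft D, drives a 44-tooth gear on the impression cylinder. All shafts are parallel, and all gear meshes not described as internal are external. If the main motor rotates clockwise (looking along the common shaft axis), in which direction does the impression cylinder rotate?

anticlockwise

the main motor → shaft B: external mesh, 1 reversal → CCW.
shaft B → shaft C: internal mesh, same direction → CCW.
shaft C → shaft D: external mesh, 1 reversal → CW.
shaft D → the impression cylinder: external mesh, 1 reversal → CCW.
3 reversals in total — an odd number — so the impression cylinder turns opposite to the main motor.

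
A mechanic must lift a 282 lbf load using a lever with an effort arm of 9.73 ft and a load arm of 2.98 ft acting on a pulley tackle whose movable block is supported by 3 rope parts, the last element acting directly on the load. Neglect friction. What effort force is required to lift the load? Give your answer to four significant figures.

Lever MA = effort arm / load arm = 9.73/2.98 = 3.2651.
Block-and-tackle MA = number of supporting rope parts = 3.
Combined ideal MA = 3.2651 × 3 = 9.7953.
Effort = load / MA = 282 / 9.7953 = 28.789 lbf.

28.79 lbf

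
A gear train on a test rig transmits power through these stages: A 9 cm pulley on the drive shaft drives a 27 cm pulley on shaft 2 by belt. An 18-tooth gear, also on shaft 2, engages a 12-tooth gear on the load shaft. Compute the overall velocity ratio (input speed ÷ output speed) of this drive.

2

Each stage contributes driven/driver: belt 27/9 = 3, gear mesh 12/18 = 0.66667.
Overall: 3 × 0.66667 = 2.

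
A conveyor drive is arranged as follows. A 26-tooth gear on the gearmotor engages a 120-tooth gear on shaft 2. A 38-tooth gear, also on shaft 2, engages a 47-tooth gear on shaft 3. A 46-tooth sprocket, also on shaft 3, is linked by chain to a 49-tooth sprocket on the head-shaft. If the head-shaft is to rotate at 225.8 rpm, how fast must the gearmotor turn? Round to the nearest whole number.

Overall ratio R = 4.6154 × 1.2368 × 1.0652 = 6.0808.
Required input speed = output speed × R = 225.8 × 6.0808 = 1373 rpm.

1373 rpm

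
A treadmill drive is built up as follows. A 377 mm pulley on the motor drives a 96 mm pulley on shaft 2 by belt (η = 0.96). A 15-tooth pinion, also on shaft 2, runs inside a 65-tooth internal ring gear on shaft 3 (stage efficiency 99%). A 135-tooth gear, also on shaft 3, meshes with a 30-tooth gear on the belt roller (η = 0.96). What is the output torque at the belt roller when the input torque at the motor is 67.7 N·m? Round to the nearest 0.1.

belt 96/377 = 0.25464 → τ = 67.7·0.25464·0.96 = 16.55 N·m
internal gear 65/15 = 4.3333 → τ = 16.55·4.3333·0.99 = 70.998 N·m
gear mesh 30/135 = 0.22222 → τ = 70.998·0.22222·0.96 = 15.146 N·m

15.1 N·m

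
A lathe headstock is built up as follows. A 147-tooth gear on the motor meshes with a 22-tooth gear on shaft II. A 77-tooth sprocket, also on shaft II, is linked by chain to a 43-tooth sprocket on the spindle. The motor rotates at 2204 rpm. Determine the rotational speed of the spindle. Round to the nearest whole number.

the motor → shaft II (gear mesh, 22/147): 2204 ÷ 0.14966 = 14727 rpm
shaft II → the spindle (chain, 43/77): 14727 ÷ 0.55844 = 26371 rpm

26371 rpm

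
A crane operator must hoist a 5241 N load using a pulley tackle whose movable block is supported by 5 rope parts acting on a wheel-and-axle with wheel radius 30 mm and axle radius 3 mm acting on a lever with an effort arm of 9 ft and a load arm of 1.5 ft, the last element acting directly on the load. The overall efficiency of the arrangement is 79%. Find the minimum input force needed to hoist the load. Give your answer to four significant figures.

22.11 N

Block-and-tackle MA = number of supporting rope parts = 5.
Wheel-and-axle MA = R/r = 30/3 = 10.
Lever MA = effort arm / load arm = 9/1.5 = 6.
Combined ideal MA = 5 × 10 × 6 = 300.
Actual MA = 300 × 0.79 = 237.
Effort = load / actual MA = 5241 / 237 = 22.114 N.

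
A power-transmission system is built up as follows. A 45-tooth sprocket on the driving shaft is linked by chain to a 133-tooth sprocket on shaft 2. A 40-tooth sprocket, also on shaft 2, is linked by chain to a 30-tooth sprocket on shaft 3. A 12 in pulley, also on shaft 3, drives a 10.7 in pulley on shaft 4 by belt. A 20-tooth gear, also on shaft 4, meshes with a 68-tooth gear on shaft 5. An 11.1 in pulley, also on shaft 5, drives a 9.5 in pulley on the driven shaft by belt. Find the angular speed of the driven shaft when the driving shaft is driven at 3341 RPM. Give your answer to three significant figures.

581 RPM

Chain: ratio = 133/45 = 2.9556, so shaft 2 turns at 3341 / 2.9556 = 1130.4 RPM.
Chain: ratio = 30/40 = 0.75, so shaft 3 turns at 1130.4 / 0.75 = 1507.2 RPM.
Belt: ratio = 10.7/12 = 0.89167, so shaft 4 turns at 1507.2 / 0.89167 = 1690.3 RPM.
Gear mesh: ratio = 68/20 = 3.4, so shaft 5 turns at 1690.3 / 3.4 = 497.16 RPM.
Belt: ratio = 9.5/11.1 = 0.85586, so the driven shaft turns at 497.16 / 0.85586 = 580.89 RPM.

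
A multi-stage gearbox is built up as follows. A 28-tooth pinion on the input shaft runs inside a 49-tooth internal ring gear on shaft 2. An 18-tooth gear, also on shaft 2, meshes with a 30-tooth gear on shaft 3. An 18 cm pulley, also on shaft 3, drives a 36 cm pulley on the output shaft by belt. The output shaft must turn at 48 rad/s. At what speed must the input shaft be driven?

Overall ratio R = 1.75 × 1.6667 × 2 = 5.8333.
Required input speed = output speed × R = 48 × 5.8333 = 280 rad/s.

280 rad/s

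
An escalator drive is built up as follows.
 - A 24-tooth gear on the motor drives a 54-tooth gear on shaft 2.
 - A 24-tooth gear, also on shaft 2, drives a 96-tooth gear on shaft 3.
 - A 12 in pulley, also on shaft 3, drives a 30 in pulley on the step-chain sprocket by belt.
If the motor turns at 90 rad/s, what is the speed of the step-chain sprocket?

4 rad/s

gear mesh 54/24 = 2.25 → 90/2.25 = 40 rad/s
gear mesh 96/24 = 4 → 40/4 = 10 rad/s
belt 30/12 = 2.5 → 10/2.5 = 4 rad/s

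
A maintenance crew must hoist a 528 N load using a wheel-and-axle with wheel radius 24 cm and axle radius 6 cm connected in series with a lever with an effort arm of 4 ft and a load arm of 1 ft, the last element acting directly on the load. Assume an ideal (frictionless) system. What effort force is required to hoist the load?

Wheel-and-axle MA = R/r = 24/6 = 4.
Lever MA = effort arm / load arm = 4/1 = 4.
Combined ideal MA = 4 × 4 = 16.
Effort = load / MA = 528 / 16 = 33 N.

33 N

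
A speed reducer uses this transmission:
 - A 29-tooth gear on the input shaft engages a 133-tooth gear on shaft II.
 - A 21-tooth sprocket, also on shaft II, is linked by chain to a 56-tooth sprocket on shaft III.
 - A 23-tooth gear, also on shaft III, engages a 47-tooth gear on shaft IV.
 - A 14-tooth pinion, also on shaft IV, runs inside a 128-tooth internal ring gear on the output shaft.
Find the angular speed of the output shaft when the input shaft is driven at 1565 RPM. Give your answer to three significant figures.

6.85 RPM

the input shaft → shaft II (gear mesh, 133/29): 1565 ÷ 4.5862 = 341.24 RPM
shaft II → shaft III (chain, 56/21): 341.24 ÷ 2.6667 = 127.97 RPM
shaft III → shaft IV (gear mesh, 47/23): 127.97 ÷ 2.0435 = 62.621 RPM
shaft IV → the output shaft (internal gear, 128/14): 62.621 ÷ 9.1429 = 6.8492 RPM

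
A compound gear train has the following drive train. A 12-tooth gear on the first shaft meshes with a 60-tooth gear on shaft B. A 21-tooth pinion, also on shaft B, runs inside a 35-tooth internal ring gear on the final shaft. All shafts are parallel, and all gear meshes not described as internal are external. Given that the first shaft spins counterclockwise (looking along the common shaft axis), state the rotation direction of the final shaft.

the first shaft → shaft B: external mesh, 1 reversal → CW.
shaft B → the final shaft: internal mesh, same direction → CW.
1 reversal in total — an odd number — so the final shaft turns opposite to the first shaft.

clockwise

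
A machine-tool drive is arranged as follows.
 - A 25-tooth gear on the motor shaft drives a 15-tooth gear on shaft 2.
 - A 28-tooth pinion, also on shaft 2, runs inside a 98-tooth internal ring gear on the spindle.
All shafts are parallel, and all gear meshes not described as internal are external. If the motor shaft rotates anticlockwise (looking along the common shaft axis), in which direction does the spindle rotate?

clockwise

the motor shaft → shaft 2: external mesh, 1 reversal → CW.
shaft 2 → the spindle: internal mesh, same direction → CW.
1 reversal in total — an odd number — so the spindle turns opposite to the motor shaft.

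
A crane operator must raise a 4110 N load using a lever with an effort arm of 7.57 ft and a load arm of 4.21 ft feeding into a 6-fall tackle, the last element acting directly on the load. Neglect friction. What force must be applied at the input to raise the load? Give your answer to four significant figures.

Lever MA = effort arm / load arm = 7.57/4.21 = 1.7981.
Block-and-tackle MA = number of supporting rope parts = 6.
Combined ideal MA = 1.7981 × 6 = 10.789.
Effort = load / MA = 4110 / 10.789 = 380.96 N.

381.0 N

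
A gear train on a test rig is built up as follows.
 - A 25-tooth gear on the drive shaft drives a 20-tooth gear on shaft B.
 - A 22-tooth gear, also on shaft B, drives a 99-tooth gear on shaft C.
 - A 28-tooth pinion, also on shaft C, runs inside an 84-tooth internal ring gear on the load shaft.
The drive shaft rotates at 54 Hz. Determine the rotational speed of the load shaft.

gear mesh 20/25 = 0.8 → 54/0.8 = 67.5 Hz
gear mesh 99/22 = 4.5 → 67.5/4.5 = 15 Hz
internal gear 84/28 = 3 → 15/3 = 5 Hz

5 Hz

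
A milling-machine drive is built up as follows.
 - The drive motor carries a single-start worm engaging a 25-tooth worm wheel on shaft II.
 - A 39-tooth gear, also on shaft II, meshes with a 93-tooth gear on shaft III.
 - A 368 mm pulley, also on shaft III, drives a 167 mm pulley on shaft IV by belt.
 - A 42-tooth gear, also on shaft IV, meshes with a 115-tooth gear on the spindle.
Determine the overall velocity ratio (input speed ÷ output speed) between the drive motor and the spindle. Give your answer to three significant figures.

Each stage contributes driven/driver: worm 25/1 = 25, gear mesh 93/39 = 2.3846, belt 167/368 = 0.4538, gear mesh 115/42 = 2.7381.
Overall: 25 × 2.3846 × 0.4538 × 2.7381 = 74.076.

74.1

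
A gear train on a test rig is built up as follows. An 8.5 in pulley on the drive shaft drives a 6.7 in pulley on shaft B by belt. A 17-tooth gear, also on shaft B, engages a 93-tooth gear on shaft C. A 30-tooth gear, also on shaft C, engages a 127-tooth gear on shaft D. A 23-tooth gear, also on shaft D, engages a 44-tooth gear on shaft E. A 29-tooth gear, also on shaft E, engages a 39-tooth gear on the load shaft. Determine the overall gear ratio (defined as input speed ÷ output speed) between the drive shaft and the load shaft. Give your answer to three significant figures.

47.0

Each stage contributes driven/driver: belt 6.7/8.5 = 0.78824, gear mesh 93/17 = 5.4706, gear mesh 127/30 = 4.2333, gear mesh 44/23 = 1.913, gear mesh 39/29 = 1.3448.
Overall: 0.78824 × 5.4706 × 4.2333 × 1.913 × 1.3448 = 46.964.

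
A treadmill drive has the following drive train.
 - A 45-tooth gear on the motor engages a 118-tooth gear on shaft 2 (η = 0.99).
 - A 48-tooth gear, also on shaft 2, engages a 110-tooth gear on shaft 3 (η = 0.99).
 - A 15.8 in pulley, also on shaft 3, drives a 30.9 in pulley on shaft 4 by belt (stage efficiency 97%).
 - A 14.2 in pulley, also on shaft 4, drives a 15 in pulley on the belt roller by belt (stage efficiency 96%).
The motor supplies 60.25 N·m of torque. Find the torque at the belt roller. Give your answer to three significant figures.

683 N·m

After the gear mesh (118/45): 60.25 × 2.6222 × 0.99 = 156.41 N·m
After the gear mesh (110/48): 156.41 × 2.2917 × 0.99 = 354.85 N·m
After the belt (30.9/15.8): 354.85 × 1.9557 × 0.97 = 673.16 N·m
After the belt (15/14.2): 673.16 × 1.0563 × 0.96 = 682.65 N·m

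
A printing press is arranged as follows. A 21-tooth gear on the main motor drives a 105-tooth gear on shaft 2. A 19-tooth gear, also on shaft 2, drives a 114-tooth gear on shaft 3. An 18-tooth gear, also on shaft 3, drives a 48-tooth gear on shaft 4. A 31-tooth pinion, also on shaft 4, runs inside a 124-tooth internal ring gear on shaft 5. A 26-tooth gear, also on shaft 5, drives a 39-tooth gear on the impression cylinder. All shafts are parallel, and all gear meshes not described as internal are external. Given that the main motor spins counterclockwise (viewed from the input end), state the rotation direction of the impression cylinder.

counterclockwise

the main motor → shaft 2: external mesh, 1 reversal → CW.
shaft 2 → shaft 3: external mesh, 1 reversal → CCW.
shaft 3 → shaft 4: external mesh, 1 reversal → CW.
shaft 4 → shaft 5: internal mesh, same direction → CW.
shaft 5 → the impression cylinder: external mesh, 1 reversal → CCW.
4 reversals in total — an even number — so the impression cylinder turns the same way as the main motor.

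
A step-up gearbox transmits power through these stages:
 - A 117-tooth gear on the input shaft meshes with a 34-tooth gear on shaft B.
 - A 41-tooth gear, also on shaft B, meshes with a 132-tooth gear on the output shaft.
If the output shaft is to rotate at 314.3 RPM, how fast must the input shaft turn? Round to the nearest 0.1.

Overall ratio R = 0.2906 × 3.2195 = 0.93558.
Required input speed = output speed × R = 314.3 × 0.93558 = 294.05 RPM.

294.1 RPM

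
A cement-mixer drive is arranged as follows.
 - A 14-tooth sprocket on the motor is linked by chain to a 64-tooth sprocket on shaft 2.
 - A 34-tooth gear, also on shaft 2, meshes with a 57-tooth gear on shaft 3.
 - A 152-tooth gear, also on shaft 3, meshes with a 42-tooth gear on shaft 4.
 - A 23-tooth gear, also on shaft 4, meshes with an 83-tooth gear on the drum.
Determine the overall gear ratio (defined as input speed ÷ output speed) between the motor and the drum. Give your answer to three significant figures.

7.64

Each stage contributes driven/driver: chain 64/14 = 4.5714, gear mesh 57/34 = 1.6765, gear mesh 42/152 = 0.27632, gear mesh 83/23 = 3.6087.
Overall: 4.5714 × 1.6765 × 0.27632 × 3.6087 = 7.6419.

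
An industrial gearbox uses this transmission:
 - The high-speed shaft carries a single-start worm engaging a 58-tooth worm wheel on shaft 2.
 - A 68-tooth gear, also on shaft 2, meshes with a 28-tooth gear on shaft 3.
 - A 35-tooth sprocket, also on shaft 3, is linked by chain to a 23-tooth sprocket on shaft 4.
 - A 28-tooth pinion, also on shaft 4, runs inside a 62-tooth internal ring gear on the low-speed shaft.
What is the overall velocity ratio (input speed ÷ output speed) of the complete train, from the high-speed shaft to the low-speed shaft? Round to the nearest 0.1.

Each stage contributes driven/driver: worm 58/1 = 58, gear mesh 28/68 = 0.41176, chain 23/35 = 0.65714, internal gear 62/28 = 2.2143.
Overall: 58 × 0.41176 × 0.65714 × 2.2143 = 34.751.

34.8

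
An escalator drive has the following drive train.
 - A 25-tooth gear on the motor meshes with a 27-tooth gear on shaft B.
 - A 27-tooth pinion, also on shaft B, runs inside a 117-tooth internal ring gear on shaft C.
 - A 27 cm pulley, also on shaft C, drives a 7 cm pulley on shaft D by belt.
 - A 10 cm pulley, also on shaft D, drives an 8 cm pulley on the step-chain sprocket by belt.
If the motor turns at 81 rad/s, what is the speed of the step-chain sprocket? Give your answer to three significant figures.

83.4 rad/s

gear mesh 27/25 = 1.08 → 81/1.08 = 75 rad/s
internal gear 117/27 = 4.3333 → 75/4.3333 = 17.308 rad/s
belt 7/27 = 0.25926 → 17.308/0.25926 = 66.758 rad/s
belt 8/10 = 0.8 → 66.758/0.8 = 83.448 rad/s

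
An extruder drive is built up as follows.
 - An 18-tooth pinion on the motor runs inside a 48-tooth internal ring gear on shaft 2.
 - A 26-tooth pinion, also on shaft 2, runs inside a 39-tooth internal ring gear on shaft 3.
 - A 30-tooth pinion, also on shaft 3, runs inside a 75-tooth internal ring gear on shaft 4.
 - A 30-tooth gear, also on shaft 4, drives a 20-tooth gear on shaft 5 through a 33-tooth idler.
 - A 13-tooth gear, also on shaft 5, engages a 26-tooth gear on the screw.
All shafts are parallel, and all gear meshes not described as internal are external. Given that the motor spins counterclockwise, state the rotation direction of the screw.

the motor → shaft 2: internal mesh, same direction → CCW.
shaft 2 → shaft 3: internal mesh, same direction → CCW.
shaft 3 → shaft 4: internal mesh, same direction → CCW.
shaft 4 → shaft 5: driver → idler → driven is 2 external meshes, 2 reversals → CCW.
shaft 5 → the screw: external mesh, 1 reversal → CW.
3 reversals in total — an odd number — so the screw turns opposite to the motor.

clockwise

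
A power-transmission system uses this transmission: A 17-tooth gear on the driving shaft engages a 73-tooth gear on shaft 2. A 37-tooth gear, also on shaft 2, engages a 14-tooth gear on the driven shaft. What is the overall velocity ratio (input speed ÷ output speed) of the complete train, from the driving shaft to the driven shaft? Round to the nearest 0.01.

Each stage contributes driven/driver: gear mesh 73/17 = 4.2941, gear mesh 14/37 = 0.37838.
Overall: 4.2941 × 0.37838 = 1.6248.

1.62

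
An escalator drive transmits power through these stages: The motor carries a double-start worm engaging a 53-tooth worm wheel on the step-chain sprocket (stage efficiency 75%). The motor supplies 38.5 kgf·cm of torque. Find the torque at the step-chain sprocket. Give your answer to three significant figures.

worm 53/2 = 26.5 → τ = 38.5·26.5·0.75 = 765.19 kgf·cm

765 kgf·cm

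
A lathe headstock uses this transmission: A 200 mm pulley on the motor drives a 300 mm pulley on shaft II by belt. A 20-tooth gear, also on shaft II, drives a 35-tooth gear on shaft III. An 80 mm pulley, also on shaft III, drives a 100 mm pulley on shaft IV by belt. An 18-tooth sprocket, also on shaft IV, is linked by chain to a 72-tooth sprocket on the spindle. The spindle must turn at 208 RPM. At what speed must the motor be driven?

Overall ratio R = 1.5 × 1.75 × 1.25 × 4 = 13.125.
Required input speed = output speed × R = 208 × 13.125 = 2730 RPM.

2730 RPM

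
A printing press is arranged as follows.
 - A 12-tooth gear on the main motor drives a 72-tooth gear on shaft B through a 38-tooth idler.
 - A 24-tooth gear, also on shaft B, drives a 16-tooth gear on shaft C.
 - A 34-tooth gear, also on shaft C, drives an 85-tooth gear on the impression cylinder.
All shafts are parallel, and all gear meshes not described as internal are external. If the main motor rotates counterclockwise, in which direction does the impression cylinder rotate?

counterclockwise

the main motor → shaft B: driver → idler → driven is 2 external meshes, 2 reversals → CCW.
shaft B → shaft C: external mesh, 1 reversal → CW.
shaft C → the impression cylinder: external mesh, 1 reversal → CCW.
4 reversals in total — an even number — so the impression cylinder turns the same way as the main motor.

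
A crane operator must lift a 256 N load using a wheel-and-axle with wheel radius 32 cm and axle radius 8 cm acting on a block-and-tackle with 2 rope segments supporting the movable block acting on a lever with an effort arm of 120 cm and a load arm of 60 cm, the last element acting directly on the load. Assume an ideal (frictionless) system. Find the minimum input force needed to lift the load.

16 N

Wheel-and-axle MA = R/r = 32/8 = 4.
Block-and-tackle MA = number of supporting rope parts = 2.
Lever MA = effort arm / load arm = 120/60 = 2.
Combined ideal MA = 4 × 2 × 2 = 16.
Effort = load / MA = 256 / 16 = 16 N.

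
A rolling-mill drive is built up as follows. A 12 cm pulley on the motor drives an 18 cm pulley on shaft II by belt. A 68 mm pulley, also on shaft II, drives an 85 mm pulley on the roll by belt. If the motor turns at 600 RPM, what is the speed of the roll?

320 RPM

belt 18/12 = 1.5 → 600/1.5 = 400 RPM
belt 85/68 = 1.25 → 400/1.25 = 320 RPM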